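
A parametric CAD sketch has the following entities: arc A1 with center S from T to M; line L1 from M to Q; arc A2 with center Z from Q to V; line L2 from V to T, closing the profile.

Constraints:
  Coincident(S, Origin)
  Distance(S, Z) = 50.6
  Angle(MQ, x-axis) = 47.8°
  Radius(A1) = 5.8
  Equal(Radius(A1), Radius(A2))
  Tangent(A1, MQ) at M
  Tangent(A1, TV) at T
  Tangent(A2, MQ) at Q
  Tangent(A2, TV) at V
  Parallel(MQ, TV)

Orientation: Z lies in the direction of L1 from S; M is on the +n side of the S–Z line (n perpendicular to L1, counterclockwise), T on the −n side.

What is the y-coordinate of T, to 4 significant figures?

-3.896

S is at the origin and Z lies 50.6 along u from S, so Z = 50.6·u = (33.99, 37.48). Tangency of A1 to both parallel lines with radius 5.8 puts M and T at S ± 5.8·n: M = (-4.297, 3.896), T = (4.297, -3.896). So T.y = -3.896.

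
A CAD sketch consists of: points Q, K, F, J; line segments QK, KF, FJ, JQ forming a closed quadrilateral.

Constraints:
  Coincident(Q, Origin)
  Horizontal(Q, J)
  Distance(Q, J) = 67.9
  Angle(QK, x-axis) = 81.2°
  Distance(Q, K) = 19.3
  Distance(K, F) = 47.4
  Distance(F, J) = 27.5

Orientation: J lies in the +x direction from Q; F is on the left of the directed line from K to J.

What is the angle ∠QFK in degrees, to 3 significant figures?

20.3°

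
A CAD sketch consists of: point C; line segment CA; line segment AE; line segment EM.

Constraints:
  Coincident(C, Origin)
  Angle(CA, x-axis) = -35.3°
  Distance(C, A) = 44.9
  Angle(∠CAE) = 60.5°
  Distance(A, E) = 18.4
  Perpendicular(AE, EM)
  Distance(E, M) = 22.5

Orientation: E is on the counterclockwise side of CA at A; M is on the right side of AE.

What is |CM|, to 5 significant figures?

61.691

C is at the origin; CA runs at -35.3° with length 44.9, so A = 44.9·(cos -35.3°, sin -35.3°) = (36.645, -25.946). ∠CAE = 60.5°, so AE runs at -35.3° + (180° − 60.5°) = 84.200° from the x-axis; with |AE| = 18.4, E = A + 18.4·(cos 84.200°, sin 84.200°) = (38.504, -7.6400). AE ⟂ EM; with |EM| = 22.5 on the right of AE, M = E + 22.5·(0.99488, -0.10106) = (60.889, -9.9138). Then |CM| = |M − C| = 61.691.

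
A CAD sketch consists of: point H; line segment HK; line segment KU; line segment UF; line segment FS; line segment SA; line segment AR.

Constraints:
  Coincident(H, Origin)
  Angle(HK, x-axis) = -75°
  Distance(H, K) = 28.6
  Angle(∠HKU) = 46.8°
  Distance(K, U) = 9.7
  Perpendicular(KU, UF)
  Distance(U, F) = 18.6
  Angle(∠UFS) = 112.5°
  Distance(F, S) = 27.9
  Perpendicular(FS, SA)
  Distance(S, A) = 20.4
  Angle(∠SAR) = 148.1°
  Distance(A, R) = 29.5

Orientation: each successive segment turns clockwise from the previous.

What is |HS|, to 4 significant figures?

36.64

The perpendicularity gives UF at right angles to KU, so UF runs at 61.80°; with |UF| = 18.6, F = (7.643, -6.649). ∠UFS = 112.5° gives FS at -5.700° from the x-axis; with |FS| = 27.9, S = (35.41, -9.421). Then |HS| = |S − H| = 36.64.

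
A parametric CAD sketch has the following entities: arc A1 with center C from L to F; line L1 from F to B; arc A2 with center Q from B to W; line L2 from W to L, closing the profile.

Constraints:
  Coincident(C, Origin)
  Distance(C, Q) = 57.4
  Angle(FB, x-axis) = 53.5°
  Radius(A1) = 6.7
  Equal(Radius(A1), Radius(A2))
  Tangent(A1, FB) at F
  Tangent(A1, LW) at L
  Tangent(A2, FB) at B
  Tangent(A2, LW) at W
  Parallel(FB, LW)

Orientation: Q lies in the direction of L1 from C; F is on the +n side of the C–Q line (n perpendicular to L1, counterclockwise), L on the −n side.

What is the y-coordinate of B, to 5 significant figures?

50.127

Tangency of A1 to both parallel lines with radius 6.7 puts F and L at C ± 6.7·n: F = (-5.3858, 3.9853), L = (5.3858, -3.9853). Equal radii place B and W the same way about Q: B = Q + 6.7·n = (28.757, 50.127), W = Q − 6.7·n = (39.529, 42.156). So B.y = 50.127.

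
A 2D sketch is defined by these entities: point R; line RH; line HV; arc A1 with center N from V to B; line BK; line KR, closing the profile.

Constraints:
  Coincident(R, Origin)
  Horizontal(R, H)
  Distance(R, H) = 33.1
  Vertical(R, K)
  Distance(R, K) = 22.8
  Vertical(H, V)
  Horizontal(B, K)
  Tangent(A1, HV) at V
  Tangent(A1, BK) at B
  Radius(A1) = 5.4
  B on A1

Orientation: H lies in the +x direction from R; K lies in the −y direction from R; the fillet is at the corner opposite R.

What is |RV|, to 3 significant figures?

37.4

The virtual corner opposite R is at (33.1, -22.8). Since A1 is tangent to HV there, NV ⟂ HV and tangency of A1 to BK means the radius NB is perpendicular to BK, with radius 5.4, so the center N sits 5.4 in from both sides at N = (27.7, -17.4). That places the tangent points at V = (33.1, -17.4) on HV and B = (27.7, -22.8) on BK. Then |RV| = |V − R| = 37.4.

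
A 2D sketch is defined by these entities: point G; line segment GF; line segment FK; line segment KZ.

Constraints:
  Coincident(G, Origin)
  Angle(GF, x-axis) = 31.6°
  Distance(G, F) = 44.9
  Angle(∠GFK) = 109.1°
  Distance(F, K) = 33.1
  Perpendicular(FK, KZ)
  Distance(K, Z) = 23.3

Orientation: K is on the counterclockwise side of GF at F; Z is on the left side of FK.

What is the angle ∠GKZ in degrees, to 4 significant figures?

48.40°

G is at the origin; GF runs at 31.6° with length 44.9, so F = 44.9·(cos 31.6°, sin 31.6°) = (38.24, 23.53). ∠GFK = 109.1°, so FK runs at 31.6° + (180° − 109.1°) = 102.5° from the x-axis; with |FK| = 33.1, K = F + 33.1·(cos 102.5°, sin 102.5°) = (31.08, 55.84). The perpendicularity gives KZ at right angles to FK; with |KZ| = 23.3 on the left of FK, Z = K + 23.3·(-0.9763, -0.2164) = (8.331, 50.80). Then cos ∠GKZ = KG·KZ / (|KG||KZ|), giving 48.40°.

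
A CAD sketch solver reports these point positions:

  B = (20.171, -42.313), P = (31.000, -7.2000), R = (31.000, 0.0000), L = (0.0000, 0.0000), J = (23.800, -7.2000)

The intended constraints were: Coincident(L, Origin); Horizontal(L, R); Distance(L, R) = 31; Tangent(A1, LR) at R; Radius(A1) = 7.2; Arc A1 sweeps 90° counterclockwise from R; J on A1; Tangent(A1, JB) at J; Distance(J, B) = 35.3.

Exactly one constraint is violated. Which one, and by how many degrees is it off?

Tangent(A1, JB) at J — off by 5.90°.

L = (0.00, 0.00) ✓; L.y = 0.00, R.y = 0.00 ✓; |LR| = 31.00 ✓; ∠(PR, RL) = 90.00° ✓; |PR| = 7.200 ✓; bearing(P→J) − bearing(P→R) = 90.00° ✓; |PJ| = 7.200 ✓; ∠(PJ, JB) = 95.90° ✗; |JB| = 35.30 ✓.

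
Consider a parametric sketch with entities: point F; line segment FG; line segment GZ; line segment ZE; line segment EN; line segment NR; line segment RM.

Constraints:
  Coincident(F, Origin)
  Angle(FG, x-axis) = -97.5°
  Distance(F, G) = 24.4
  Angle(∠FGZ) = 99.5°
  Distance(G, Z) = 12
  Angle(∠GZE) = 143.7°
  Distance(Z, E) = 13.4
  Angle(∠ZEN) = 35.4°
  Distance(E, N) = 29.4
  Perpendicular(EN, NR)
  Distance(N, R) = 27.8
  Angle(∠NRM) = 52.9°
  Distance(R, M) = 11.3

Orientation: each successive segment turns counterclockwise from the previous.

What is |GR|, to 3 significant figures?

21.2

∠ZEN = 35.4° gives EN at 164° from the x-axis; with |EN| = 29.4, N = (-7.31, -15.1). EN ⟂ NR, so NR runs at -106°; with |NR| = 27.8, R = (-15.0, -41.8). Then |GR| = |R − G| = 21.2.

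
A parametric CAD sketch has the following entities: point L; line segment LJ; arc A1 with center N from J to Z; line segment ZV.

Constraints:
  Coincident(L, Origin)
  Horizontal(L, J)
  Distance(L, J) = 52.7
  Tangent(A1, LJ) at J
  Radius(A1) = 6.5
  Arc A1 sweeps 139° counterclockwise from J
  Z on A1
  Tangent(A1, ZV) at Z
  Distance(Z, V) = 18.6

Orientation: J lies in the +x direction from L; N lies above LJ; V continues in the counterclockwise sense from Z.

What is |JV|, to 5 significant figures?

25.551

L is at the origin; LJ is horizontal with |LJ| = 52.7 and J on the +x side, so J = (52.700, 0.0000). The tangent condition forces NJ to be normal to LJ, so N = J + (0, 6.5) = (52.700, 6.5000). On A1, J sits at bearing -90° from N; a 139° counterclockwise sweep puts Z at bearing 49°, so Z = N + 6.5·(cos 49°, sin 49°) = (56.964, 11.406). The tangent condition forces NZ to be normal to ZV, so ZV runs along (−sin 49°, cos 49°); with |ZV| = 18.6, V = (42.927, 23.608). Then |JV| = |V − J| = 25.551.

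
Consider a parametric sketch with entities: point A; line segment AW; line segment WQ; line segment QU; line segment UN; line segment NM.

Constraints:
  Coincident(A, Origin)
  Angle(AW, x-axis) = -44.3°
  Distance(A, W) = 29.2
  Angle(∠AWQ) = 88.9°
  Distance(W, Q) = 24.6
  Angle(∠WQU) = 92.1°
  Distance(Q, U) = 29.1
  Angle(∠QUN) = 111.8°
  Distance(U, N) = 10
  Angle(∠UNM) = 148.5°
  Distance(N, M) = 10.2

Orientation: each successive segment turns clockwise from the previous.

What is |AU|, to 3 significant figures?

25.1

∠AWQ = 88.9° gives WQ at -135° from the x-axis; with |WQ| = 24.6, Q = (3.38, -37.7). ∠WQU = 92.1° gives QU at 137° from the x-axis; with |QU| = 29.1, U = (-17.8, -17.7). Then |AU| = |U − A| = 25.1.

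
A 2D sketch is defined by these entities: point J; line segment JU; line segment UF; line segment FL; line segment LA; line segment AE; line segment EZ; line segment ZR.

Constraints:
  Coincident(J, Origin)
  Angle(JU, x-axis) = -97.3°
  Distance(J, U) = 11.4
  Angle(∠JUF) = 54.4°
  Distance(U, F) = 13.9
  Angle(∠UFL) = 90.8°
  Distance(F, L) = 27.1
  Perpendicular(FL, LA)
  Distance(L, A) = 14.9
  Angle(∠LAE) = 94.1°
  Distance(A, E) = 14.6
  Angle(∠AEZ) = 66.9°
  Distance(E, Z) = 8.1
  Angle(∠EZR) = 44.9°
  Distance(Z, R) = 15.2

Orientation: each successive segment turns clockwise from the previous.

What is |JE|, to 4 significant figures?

9.192

FL ⟂ LA, so LA runs at -42.10°; with |LA| = 14.9, A = (17.59, 8.273). ∠LAE = 94.1° gives AE at -128.0° from the x-axis; with |AE| = 14.6, E = (8.604, -3.232). Then |JE| = |E − J| = 9.192.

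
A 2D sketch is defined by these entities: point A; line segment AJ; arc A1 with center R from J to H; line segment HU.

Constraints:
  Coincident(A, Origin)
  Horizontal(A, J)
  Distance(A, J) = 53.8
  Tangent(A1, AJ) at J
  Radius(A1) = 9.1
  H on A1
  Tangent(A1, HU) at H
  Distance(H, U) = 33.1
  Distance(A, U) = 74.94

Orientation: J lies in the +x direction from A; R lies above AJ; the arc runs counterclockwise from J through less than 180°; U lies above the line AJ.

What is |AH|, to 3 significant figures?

63.6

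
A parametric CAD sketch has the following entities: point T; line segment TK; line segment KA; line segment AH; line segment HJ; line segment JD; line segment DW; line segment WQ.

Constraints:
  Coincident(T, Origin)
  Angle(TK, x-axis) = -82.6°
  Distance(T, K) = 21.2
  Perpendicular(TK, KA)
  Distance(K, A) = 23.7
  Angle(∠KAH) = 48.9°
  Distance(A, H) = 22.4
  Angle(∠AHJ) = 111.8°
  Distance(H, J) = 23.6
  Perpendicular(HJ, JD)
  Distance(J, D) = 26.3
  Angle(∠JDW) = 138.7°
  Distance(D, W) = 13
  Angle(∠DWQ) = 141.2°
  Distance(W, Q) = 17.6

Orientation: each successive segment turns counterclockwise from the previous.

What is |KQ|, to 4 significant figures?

30.83

∠JDW = 138.7° gives DW at -22.00° from the x-axis; with |DW| = 13.0, W = (12.24, -42.10). ∠DWQ = 141.2° gives WQ at 16.80° from the x-axis; with |WQ| = 17.6, Q = (29.09, -37.01). Then |KQ| = |Q − K| = 30.83.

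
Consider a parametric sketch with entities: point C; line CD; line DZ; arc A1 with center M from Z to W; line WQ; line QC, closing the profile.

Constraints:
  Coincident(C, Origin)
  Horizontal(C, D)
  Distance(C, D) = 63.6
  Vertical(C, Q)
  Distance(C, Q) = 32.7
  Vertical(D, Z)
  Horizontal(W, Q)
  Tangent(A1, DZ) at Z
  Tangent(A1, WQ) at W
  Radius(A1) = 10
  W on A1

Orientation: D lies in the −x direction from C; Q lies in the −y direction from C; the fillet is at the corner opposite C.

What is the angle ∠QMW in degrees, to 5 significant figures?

79.432°

The virtual corner opposite C is at (-63.600, -32.700). A1 meets DZ tangentially, so MZ is at right angles to DZ and the tangent condition forces MW to be normal to WQ, with radius 10.0, so the center M sits 10.0 in from both sides at M = (-53.600, -22.700). That places the tangent points at Z = (-63.600, -22.700) on DZ and W = (-53.600, -32.700) on WQ. Then cos ∠QMW = MQ·MW / (|MQ||MW|), giving 79.432°.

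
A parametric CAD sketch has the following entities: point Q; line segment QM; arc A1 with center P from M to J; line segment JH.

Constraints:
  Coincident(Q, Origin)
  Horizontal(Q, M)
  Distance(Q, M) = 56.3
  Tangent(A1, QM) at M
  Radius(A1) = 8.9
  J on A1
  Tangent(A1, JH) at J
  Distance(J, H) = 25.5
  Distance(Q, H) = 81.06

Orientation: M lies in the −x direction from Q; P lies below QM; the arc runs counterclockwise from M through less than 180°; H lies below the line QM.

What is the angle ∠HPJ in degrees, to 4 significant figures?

70.76°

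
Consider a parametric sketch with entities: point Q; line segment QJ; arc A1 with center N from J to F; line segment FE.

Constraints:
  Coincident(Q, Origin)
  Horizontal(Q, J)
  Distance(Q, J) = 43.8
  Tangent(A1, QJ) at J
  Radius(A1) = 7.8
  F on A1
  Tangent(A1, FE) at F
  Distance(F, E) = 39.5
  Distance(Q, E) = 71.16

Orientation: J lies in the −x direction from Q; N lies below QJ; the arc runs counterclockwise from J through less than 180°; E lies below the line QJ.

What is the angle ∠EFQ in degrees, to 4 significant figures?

101.0°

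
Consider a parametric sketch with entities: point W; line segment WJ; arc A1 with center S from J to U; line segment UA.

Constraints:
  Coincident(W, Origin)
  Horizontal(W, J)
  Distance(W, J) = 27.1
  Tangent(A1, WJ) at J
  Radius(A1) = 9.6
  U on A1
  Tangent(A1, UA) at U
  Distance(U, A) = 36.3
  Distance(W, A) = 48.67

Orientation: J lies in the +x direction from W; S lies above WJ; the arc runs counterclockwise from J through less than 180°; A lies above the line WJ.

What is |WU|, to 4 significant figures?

38.21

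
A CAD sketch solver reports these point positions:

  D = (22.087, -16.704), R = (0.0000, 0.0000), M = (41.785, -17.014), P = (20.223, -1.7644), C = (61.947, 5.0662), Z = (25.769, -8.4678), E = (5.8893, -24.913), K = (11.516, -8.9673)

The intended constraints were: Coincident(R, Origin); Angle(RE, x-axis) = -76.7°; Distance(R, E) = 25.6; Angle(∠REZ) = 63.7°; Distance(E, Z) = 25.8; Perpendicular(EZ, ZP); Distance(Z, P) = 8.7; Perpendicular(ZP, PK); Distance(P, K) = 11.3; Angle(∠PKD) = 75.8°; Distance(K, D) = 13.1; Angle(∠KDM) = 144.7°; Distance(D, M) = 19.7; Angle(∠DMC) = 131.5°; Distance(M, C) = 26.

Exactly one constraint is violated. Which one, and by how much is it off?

Distance(M, C) = 26 — off by 3.90.

R = (0.00, 0.00) ✓; RE at -76.70° ✓; |RE| = 25.60 ✓; ∠REZ = 63.70° ✓; |EZ| = 25.80 ✓; ∠(EZ, ZP) = 90.00° ✓; |ZP| = 8.700 ✓; ∠(ZP, PK) = 90.00° ✓; |PK| = 11.30 ✓; ∠PKD = 75.80° ✓; |KD| = 13.10 ✓; ∠KDM = 144.7° ✓; |DM| = 19.70 ✓; ∠DMC = 131.5° ✓; |MC| = 29.90 ✗.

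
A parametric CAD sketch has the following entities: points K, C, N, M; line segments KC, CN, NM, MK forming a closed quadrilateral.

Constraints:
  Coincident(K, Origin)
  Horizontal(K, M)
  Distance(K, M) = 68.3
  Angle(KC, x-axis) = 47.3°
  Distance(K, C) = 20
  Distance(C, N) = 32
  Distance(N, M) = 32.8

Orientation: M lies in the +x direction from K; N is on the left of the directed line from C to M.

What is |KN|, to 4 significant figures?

49.98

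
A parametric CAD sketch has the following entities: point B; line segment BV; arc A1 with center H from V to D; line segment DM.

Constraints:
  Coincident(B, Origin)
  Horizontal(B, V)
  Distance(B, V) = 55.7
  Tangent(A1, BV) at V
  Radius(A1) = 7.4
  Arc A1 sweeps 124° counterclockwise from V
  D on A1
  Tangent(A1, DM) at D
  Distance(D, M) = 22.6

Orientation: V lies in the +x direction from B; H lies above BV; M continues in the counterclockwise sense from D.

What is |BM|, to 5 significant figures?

57.766

B is at the origin; BV is horizontal with |BV| = 55.7 and V on the +x side, so V = (55.700, 0.0000). Tangency of A1 to BV means the radius HV is perpendicular to BV, so H = V + (0, 7.4) = (55.700, 7.4000). On A1, V sits at bearing -90° from H; a 124° counterclockwise sweep puts D at bearing 34°, so D = H + 7.4·(cos 34°, sin 34°) = (61.835, 11.538). Tangency of A1 to DM means the radius HD is perpendicular to DM, so DM runs along (−sin 34°, cos 34°); with |DM| = 22.6, M = (49.197, 30.274). Then |BM| = |M − B| = 57.766.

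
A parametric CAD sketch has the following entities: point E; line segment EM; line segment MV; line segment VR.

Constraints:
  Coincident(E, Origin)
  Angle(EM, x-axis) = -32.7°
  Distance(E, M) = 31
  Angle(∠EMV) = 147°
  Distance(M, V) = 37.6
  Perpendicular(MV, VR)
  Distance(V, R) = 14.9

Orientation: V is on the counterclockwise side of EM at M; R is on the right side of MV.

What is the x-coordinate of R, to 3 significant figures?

63.8

∠EMV = 147.0°, so MV runs at -32.7° + (180° − 147.0°) = 0.300° from the x-axis; with |MV| = 37.6, V = M + 37.6·(cos 0.300°, sin 0.300°) = (63.7, -16.6). The perpendicularity gives VR at right angles to MV; with |VR| = 14.9 on the right of MV, R = V + 14.9·(0.00524, -1.00) = (63.8, -31.5). So R.x = 63.8.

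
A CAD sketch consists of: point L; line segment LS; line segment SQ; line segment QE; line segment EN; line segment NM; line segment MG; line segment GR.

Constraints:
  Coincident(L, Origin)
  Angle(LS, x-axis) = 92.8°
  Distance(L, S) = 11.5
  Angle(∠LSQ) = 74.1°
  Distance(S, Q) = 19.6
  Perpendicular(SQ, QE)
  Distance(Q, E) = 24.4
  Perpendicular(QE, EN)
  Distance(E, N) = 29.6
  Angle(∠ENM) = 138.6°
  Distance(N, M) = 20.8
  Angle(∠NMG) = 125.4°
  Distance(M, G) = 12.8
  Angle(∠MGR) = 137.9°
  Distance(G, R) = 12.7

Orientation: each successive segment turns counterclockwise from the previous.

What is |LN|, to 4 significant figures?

18.73

L is at the origin; LS runs at 92.8° with length 11.5, so S = (-0.5618, 11.49). ∠LSQ = 74.1° gives SQ at -161.3° from the x-axis; with |SQ| = 19.6, Q = (-19.13, 5.202). The perpendicularity gives QE at right angles to SQ, so QE runs at -71.30°; with |QE| = 24.4, E = (-11.30, -17.91). The perpendicularity gives EN at right angles to QE, so EN runs at 18.70°; with |EN| = 29.6, N = (16.73, -8.420). Then |LN| = |N − L| = 18.73.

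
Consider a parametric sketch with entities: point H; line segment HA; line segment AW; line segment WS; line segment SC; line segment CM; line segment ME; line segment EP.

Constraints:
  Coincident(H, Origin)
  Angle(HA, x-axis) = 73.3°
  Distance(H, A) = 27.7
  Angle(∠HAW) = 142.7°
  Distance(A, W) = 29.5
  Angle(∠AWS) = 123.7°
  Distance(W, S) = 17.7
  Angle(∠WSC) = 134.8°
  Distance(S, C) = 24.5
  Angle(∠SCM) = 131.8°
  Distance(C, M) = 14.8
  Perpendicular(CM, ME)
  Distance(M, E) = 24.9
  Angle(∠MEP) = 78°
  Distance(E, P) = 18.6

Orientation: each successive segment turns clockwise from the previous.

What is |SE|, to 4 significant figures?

31.83

∠SCM = 131.8° gives CM at -113.7° from the x-axis; with |CM| = 14.8, M = (52.64, 1.885). CM ⟂ ME, so ME runs at 156.3°; with |ME| = 24.9, E = (29.84, 11.89). Then |SE| = |E − S| = 31.83.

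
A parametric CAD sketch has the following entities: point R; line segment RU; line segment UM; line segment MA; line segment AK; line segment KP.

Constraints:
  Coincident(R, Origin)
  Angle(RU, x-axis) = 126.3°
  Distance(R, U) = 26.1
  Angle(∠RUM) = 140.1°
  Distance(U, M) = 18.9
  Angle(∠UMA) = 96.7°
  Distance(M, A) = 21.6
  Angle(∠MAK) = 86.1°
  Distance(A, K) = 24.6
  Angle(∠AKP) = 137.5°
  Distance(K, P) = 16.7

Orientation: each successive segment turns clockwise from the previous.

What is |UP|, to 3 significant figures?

20.0

R is at the origin; RU runs at 126.3° with length 26.1, so U = (-15.5, 21.0). ∠RUM = 140.1° gives UM at 86.4° from the x-axis; with |UM| = 18.9, M = (-14.3, 39.9). ∠UMA = 96.7° gives MA at 3.10° from the x-axis; with |MA| = 21.6, A = (7.30, 41.1). ∠MAK = 86.1° gives AK at -90.8° from the x-axis; with |AK| = 24.6, K = (6.96, 16.5). ∠AKP = 137.5° gives KP at -133° from the x-axis; with |KP| = 16.7, P = (-4.49, 4.31). Then |UP| = |P − U| = 20.0.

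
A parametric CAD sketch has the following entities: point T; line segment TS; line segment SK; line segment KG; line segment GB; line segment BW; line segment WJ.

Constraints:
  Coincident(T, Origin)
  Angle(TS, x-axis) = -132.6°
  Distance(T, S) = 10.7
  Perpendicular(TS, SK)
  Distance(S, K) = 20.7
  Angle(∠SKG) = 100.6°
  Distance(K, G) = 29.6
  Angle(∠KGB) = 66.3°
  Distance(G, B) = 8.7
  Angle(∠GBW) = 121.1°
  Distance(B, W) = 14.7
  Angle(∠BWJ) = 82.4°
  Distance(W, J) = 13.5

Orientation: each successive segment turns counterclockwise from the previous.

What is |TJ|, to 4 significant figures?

26.41

∠GBW = 121.1° gives BW at -150.6° from the x-axis; with |BW| = 14.7, W = (11.32, -7.089). ∠BWJ = 82.4° gives WJ at -53.00° from the x-axis; with |WJ| = 13.5, J = (19.44, -17.87). Then |TJ| = |J − T| = 26.41.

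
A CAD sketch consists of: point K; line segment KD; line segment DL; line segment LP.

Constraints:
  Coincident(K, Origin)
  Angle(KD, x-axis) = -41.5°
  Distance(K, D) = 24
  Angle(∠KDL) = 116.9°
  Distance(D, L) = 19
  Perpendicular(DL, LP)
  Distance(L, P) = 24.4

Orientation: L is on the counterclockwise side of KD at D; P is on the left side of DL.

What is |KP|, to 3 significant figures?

30.0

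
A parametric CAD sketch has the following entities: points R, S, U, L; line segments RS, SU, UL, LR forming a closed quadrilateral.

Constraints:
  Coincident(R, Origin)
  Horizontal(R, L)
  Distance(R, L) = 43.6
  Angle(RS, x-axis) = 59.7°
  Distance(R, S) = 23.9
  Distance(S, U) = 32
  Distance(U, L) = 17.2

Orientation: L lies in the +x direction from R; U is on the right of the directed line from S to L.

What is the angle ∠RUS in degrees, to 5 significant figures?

45.893°

R is at the origin; R and L share the same y with |RL| = 43.6 and L in +x, so L = (43.6, 0). RS runs at 59.7° with |RS| = 23.9, so S = (12.058, 20.635). U is determined by |SU| = 32.0 and |UL| = 17.2 together: it lies at the intersection of circle(S, 32.0) and circle(L, 17.2). With |SL| = 37.692, the foot of the radical line on SL is 28.505 from S and the perpendicular offset is √(32.0² − 28.505²) = 14.541. Taking the right-of-SL solution: U = (27.952, -7.1390).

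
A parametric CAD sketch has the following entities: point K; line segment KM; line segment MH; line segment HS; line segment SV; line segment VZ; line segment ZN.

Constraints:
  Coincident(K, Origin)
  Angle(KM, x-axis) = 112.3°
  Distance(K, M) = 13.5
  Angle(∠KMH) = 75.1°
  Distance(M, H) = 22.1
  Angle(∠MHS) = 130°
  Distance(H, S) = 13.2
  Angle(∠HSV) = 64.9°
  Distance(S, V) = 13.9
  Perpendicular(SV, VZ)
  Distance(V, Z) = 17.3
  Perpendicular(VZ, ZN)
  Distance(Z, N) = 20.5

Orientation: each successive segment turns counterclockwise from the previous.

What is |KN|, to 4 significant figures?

36.05

K is at the origin; KM runs at 112.3° with length 13.5, so M = (-5.123, 12.49). ∠KMH = 75.1° gives MH at -142.8° from the x-axis; with |MH| = 22.1, H = (-22.73, -0.8713). ∠MHS = 130.0° gives HS at -92.80° from the x-axis; with |HS| = 13.2, S = (-23.37, -14.06). ∠HSV = 64.9° gives SV at 22.30° from the x-axis; with |SV| = 13.9, V = (-10.51, -8.781). SV ⟂ VZ, so VZ runs at 112.3°; with |VZ| = 17.3, Z = (-17.07, 7.225). VZ is perpendicular to ZN, so ZN runs at -157.7°; with |ZN| = 20.5, N = (-36.04, -0.5538). Then |KN| = |N − K| = 36.05.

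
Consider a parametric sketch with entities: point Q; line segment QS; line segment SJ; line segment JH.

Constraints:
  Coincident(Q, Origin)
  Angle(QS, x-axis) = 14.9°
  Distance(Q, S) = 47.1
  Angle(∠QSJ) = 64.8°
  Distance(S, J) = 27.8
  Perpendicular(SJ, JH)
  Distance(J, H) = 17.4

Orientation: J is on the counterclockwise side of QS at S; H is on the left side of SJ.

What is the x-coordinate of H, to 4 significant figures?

14.30

Q is at the origin; QS runs at 14.9° with length 47.1, so S = 47.1·(cos 14.9°, sin 14.9°) = (45.52, 12.11). ∠QSJ = 64.8°, so SJ runs at 14.9° + (180° − 64.8°) = 130.1° from the x-axis; with |SJ| = 27.8, J = S + 27.8·(cos 130.1°, sin 130.1°) = (27.61, 33.38). The perpendicularity gives JH at right angles to SJ; with |JH| = 17.4 on the left of SJ, H = J + 17.4·(-0.7649, -0.6441) = (14.30, 22.17). So H.x = 14.30.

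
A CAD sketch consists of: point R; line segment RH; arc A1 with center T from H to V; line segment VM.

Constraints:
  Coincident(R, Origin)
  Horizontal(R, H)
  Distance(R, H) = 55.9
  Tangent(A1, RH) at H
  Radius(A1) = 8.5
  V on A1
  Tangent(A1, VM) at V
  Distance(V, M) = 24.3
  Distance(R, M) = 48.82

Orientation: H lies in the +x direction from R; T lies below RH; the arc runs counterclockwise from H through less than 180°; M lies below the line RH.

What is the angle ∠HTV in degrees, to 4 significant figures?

70.16°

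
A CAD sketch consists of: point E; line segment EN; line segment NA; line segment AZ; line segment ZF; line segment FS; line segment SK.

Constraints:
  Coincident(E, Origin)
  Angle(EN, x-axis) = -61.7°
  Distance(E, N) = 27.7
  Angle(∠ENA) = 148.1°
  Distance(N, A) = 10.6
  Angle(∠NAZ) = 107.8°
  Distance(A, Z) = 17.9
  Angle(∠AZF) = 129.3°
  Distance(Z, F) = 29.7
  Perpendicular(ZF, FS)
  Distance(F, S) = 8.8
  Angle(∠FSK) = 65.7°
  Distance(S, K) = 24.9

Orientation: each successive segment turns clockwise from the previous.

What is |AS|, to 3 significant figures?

41.3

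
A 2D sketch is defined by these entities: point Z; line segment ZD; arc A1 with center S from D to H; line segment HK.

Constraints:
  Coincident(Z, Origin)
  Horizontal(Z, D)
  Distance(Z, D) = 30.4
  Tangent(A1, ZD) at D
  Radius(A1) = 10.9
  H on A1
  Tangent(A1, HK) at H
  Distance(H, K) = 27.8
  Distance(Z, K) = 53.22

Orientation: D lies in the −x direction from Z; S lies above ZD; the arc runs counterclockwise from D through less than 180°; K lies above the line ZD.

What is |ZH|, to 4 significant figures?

26.48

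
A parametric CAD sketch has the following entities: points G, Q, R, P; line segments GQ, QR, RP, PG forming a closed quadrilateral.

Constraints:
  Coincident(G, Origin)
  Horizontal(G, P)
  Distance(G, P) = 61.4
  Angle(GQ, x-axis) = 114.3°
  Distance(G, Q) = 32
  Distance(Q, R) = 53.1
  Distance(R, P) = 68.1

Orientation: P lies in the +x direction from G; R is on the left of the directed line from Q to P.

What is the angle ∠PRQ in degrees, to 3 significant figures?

81.7°

G is at the origin; GP is horizontal with |GP| = 61.4 and P in +x, so P = (61.4, 0). GQ runs at 114.3° with |GQ| = 32.0, so Q = (-13.2, 29.2). R is determined by |QR| = 53.1 and |RP| = 68.1 together: it lies at the intersection of circle(Q, 53.1) and circle(P, 68.1). With |QP| = 80.1, the foot of the radical line on QP is 28.7 from Q and the perpendicular offset is √(53.1² − 28.7²) = 44.7. Taking the left-of-QP solution: R = (29.8, 60.3).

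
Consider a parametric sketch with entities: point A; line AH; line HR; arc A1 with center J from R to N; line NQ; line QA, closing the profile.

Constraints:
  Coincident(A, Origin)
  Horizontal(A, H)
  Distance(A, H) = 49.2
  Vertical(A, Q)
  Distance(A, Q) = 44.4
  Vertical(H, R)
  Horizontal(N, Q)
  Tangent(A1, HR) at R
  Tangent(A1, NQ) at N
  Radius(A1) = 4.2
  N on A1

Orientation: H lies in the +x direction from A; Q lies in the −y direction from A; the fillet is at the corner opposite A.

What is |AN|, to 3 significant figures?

63.2

A is at the origin; AH is horizontal with |AH| = 49.2 and H on the +x side, so H = (49.2, 0.00). A and Q share the same x with |AQ| = 44.4 and Q on the −y side, so Q = (0.00, -44.4). The virtual corner opposite A is at (49.2, -44.4). A1 meets HR tangentially, so JR is at right angles to HR and A1 meets NQ tangentially, so JN is at right angles to NQ, with radius 4.2, so the center J sits 4.2 in from both sides at J = (45.0, -40.2). That places the tangent points at R = (49.2, -40.2) on HR and N = (45.0, -44.4) on NQ. Then |AN| = |N − A| = 63.2.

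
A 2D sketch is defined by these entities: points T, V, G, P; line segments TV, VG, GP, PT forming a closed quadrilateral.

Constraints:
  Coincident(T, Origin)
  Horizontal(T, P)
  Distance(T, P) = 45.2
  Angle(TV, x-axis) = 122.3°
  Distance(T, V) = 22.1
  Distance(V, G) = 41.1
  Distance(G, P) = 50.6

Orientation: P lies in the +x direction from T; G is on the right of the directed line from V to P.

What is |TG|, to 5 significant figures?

20.954

T is at the origin; T and P share the same y with |TP| = 45.2 and P in +x, so P = (45.2, 0). TV runs at 122.3° with |TV| = 22.1, so V = (-11.809, 18.680). G is determined by |VG| = 41.1 and |GP| = 50.6 together: it lies at the intersection of circle(V, 41.1) and circle(P, 50.6). With |VP| = 59.992, the foot of the radical line on VP is 22.735 from V and the perpendicular offset is √(41.1² − 22.735²) = 34.239. Taking the right-of-VP solution: G = (-0.86565, -20.936).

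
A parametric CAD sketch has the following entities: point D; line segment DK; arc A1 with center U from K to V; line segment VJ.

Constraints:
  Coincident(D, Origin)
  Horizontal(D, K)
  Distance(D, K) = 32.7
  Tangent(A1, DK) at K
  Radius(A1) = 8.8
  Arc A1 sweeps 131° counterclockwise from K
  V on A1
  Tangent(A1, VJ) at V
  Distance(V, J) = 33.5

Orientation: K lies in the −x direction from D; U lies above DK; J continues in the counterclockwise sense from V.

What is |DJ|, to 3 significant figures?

62.4

D is at the origin; DK is horizontal with |DK| = 32.7 and K on the −x side, so K = (-32.7, 0.00). Tangency of A1 to DK means the radius UK is perpendicular to DK, so U = K + (0, 8.8) = (-32.7, 8.80). On A1, K sits at bearing -90° from U; a 131° counterclockwise sweep puts V at bearing 41°, so V = U + 8.8·(cos 41°, sin 41°) = (-26.1, 14.6). Tangency of A1 to VJ means the radius UV is perpendicular to VJ, so VJ runs along (−sin 41°, cos 41°); with |VJ| = 33.5, J = (-48.0, 39.9). Then |DJ| = |J − D| = 62.4.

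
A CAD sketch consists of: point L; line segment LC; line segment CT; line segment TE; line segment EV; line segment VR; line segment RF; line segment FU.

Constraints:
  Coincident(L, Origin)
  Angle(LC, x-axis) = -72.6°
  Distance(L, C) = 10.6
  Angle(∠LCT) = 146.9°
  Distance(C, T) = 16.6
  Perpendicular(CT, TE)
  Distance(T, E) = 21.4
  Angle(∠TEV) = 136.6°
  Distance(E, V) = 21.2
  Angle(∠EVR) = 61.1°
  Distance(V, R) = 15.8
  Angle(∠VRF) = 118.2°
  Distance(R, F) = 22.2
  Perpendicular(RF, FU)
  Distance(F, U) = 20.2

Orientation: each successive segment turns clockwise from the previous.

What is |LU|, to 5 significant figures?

38.715

L is at the origin; LC runs at -72.6° with length 10.6, so C = (3.1698, -10.115). ∠LCT = 146.9° gives CT at -105.70° from the x-axis; with |CT| = 16.6, T = (-1.3221, -26.096). CT is perpendicular to TE, so TE runs at 164.30°; with |TE| = 21.4, E = (-21.924, -20.305). ∠TEV = 136.6° gives EV at 120.90° from the x-axis; with |EV| = 21.2, V = (-32.811, -2.1138). ∠EVR = 61.1° gives VR at 2.0000° from the x-axis; with |VR| = 15.8, R = (-17.020, -1.5624). ∠VRF = 118.2° gives RF at -59.800° from the x-axis; with |RF| = 22.2, F = (-5.8534, -20.749). RF ⟂ FU, so FU runs at -149.80°; with |FU| = 20.2, U = (-23.312, -30.910). Then |LU| = |U − L| = 38.715.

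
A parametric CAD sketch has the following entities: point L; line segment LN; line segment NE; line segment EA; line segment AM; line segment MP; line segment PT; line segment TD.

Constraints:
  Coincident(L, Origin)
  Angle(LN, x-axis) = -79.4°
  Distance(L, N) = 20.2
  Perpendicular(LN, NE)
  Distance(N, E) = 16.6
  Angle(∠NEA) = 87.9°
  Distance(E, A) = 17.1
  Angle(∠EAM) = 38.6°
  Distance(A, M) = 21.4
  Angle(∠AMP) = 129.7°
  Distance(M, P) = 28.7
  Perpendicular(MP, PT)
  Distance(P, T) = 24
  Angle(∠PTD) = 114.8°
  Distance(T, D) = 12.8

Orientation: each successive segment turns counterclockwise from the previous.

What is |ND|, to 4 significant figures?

37.13

L is at the origin; LN runs at -79.4° with length 20.2, so N = (3.716, -19.86). LN is perpendicular to NE, so NE runs at 10.60°; with |NE| = 16.6, E = (20.03, -16.80). ∠NEA = 87.9° gives EA at 102.7° from the x-axis; with |EA| = 17.1, A = (16.27, -0.1201). ∠EAM = 38.6° gives AM at -115.9° from the x-axis; with |AM| = 21.4, M = (6.926, -19.37). ∠AMP = 129.7° gives MP at -65.60° from the x-axis; with |MP| = 28.7, P = (18.78, -45.51). The perpendicularity gives PT at right angles to MP, so PT runs at 24.40°; with |PT| = 24.0, T = (40.64, -35.59). ∠PTD = 114.8° gives TD at 89.60° from the x-axis; with |TD| = 12.8, D = (40.73, -22.79). Then |ND| = |D − N| = 37.13.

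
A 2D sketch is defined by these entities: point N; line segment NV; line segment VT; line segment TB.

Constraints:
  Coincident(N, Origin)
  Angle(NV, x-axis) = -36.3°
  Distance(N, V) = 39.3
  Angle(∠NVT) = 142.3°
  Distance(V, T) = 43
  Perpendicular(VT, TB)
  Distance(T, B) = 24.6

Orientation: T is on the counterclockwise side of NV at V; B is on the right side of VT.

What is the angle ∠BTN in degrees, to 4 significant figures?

108.0°

N is at the origin; NV runs at -36.3° with length 39.3, so V = 39.3·(cos -36.3°, sin -36.3°) = (31.67, -23.27). ∠NVT = 142.3°, so VT runs at -36.3° + (180° − 142.3°) = 1.400° from the x-axis; with |VT| = 43.0, T = V + 43.0·(cos 1.400°, sin 1.400°) = (74.66, -22.22). VT is perpendicular to TB; with |TB| = 24.6 on the right of VT, B = T + 24.6·(0.02443, -0.9997) = (75.26, -46.81). Then cos ∠BTN = TB·TN / (|TB||TN|), giving 108.0°.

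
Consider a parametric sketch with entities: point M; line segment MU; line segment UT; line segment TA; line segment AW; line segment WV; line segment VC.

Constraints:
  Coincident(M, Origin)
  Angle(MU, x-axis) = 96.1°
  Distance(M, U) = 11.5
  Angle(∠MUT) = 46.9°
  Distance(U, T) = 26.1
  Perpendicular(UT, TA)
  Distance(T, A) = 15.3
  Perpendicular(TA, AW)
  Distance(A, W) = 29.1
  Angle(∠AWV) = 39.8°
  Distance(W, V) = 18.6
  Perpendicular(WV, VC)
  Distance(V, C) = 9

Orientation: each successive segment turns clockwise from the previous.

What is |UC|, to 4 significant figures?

19.92

M is at the origin; MU runs at 96.1° with length 11.5, so U = (-1.222, 11.43). ∠MUT = 46.9° gives UT at -37.00° from the x-axis; with |UT| = 26.1, T = (19.62, -4.272). UT ⟂ TA, so TA runs at -127.0°; with |TA| = 15.3, A = (10.41, -16.49). The perpendicularity gives AW at right angles to TA, so AW runs at 143.0°; with |AW| = 29.1, W = (-12.83, 1.021). ∠AWV = 39.8° gives WV at 2.800° from the x-axis; with |WV| = 18.6, V = (5.752, 1.930). WV ⟂ VC, so VC runs at -87.20°; with |VC| = 9.0, C = (6.192, -7.059). Then |UC| = |C − U| = 19.92.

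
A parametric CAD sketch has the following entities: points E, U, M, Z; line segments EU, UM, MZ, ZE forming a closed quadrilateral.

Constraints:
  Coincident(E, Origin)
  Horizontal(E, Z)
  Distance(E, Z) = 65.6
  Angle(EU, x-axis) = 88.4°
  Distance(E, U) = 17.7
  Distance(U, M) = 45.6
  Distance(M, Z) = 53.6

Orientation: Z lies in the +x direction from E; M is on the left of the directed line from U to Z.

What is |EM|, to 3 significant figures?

58.3

E is at the origin; E and Z share the same y with |EZ| = 65.6 and Z in +x, so Z = (65.6, 0). EU runs at 88.4° with |EU| = 17.7, so U = (0.494, 17.7). M is determined by |UM| = 45.6 and |MZ| = 53.6 together: it lies at the intersection of circle(U, 45.6) and circle(Z, 53.6). With |UZ| = 67.5, the foot of the radical line on UZ is 27.9 from U and the perpendicular offset is √(45.6² − 27.9²) = 36.1. Taking the left-of-UZ solution: M = (36.8, 45.2).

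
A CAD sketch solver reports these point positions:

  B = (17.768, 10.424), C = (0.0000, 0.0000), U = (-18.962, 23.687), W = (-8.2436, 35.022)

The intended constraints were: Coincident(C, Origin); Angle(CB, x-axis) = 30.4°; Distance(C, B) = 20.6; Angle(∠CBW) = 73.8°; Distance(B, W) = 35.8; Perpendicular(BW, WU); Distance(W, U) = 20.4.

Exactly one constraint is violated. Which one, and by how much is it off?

Distance(W, U) = 20.4 — off by 4.80.

C = (0.00, 0.00) ✓; CB at 30.40° ✓; |CB| = 20.60 ✓; ∠CBW = 73.80° ✓; |BW| = 35.80 ✓; ∠(BW, WU) = 90.00° ✓; |WU| = 15.60 ✗.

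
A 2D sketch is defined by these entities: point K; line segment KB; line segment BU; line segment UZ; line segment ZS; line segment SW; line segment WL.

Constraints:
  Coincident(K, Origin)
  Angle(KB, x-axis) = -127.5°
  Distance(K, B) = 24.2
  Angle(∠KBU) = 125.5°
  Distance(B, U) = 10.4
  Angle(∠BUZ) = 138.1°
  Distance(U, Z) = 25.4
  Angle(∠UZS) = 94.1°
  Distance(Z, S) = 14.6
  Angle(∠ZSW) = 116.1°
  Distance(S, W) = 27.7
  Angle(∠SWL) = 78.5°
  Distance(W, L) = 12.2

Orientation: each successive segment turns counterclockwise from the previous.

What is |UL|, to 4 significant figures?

17.00

∠ZSW = 116.1° gives SW at 118.7° from the x-axis; with |SW| = 27.7, W = (5.172, -6.037). ∠SWL = 78.5° gives WL at -139.8° from the x-axis; with |WL| = 12.2, L = (-4.147, -13.91). Then |UL| = |L − U| = 17.00.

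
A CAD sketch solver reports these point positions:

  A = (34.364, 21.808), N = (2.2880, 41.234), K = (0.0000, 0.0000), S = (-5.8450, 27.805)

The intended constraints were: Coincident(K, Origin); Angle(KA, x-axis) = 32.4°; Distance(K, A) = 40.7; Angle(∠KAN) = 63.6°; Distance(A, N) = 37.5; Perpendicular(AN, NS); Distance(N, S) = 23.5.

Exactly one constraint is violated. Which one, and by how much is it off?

Distance(N, S) = 23.5 — off by 7.80.

K = (0.00, 0.00) ✓; KA at 32.40° ✓; |KA| = 40.70 ✓; ∠KAN = 63.60° ✓; |AN| = 37.50 ✓; ∠(AN, NS) = 90.00° ✓; |NS| = 15.70 ✗.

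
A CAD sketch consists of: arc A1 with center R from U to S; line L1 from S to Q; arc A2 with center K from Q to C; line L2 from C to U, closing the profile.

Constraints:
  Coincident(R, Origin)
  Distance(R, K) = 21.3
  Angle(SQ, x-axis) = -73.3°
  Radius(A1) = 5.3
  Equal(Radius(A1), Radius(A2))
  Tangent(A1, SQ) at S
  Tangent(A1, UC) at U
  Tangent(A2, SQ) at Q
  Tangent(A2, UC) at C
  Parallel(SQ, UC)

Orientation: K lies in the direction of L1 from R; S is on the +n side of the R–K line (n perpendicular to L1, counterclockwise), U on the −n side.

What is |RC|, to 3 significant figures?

21.9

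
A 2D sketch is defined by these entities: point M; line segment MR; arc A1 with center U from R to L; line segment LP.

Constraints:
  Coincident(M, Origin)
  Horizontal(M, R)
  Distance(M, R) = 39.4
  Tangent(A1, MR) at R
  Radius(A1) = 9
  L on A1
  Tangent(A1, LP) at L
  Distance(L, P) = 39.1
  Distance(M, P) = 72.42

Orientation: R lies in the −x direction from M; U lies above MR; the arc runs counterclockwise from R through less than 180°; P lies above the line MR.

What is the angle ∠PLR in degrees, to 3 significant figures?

116°

Checks: |UL| = 9.000 ✓; ∠(UL, LP) = 90.00° ✓; |LP| = 39.10 ✓; |MP| = 72.42 ✓.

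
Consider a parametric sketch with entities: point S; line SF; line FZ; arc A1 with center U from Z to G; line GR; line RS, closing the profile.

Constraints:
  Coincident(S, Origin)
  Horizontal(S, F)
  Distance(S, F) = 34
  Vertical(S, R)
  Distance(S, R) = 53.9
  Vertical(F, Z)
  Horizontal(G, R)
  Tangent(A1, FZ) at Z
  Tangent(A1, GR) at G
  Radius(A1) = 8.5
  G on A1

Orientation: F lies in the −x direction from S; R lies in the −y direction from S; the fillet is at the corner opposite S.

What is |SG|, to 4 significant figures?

59.63

The virtual corner opposite S is at (-34.00, -53.90). A1 meets FZ tangentially, so UZ is at right angles to FZ and tangency of A1 to GR means the radius UG is perpendicular to GR, with radius 8.5, so the center U sits 8.5 in from both sides at U = (-25.50, -45.40). That places the tangent points at Z = (-34.00, -45.40) on FZ and G = (-25.50, -53.90) on GR. Then |SG| = |G − S| = 59.63.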